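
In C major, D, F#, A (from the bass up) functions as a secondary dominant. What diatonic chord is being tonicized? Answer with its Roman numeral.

The chord is a major triad on D.
A dominant resolves down a perfect fifth: D → G. In C major, G is scale degree 5, i.e. V.

V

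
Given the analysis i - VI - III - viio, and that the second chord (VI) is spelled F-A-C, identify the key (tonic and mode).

VI is given as F-A-C — a major triad with root F.
VI on F implies F is the submediant; that puts the tonic at A, and the uppercase numeral fits minor mode.

A minor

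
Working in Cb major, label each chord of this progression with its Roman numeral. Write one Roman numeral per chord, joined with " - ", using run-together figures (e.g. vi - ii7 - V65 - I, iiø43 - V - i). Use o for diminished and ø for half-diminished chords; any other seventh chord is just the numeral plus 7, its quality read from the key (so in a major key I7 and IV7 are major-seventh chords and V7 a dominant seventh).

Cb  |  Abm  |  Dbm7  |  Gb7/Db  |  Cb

Cb: major triad on Cb = scale degree 1 → I.
Abm: minor triad on Ab = scale degree 6 → vi.
Dbm7: root Db is the supertonic; minor seventh chord there is ii7.
Gb7/Db has root Gb, degree 5 in Cb major, so V43.
Cb has root Cb, degree 1 in Cb major, so I.

I - vi - ii7 - V43 - I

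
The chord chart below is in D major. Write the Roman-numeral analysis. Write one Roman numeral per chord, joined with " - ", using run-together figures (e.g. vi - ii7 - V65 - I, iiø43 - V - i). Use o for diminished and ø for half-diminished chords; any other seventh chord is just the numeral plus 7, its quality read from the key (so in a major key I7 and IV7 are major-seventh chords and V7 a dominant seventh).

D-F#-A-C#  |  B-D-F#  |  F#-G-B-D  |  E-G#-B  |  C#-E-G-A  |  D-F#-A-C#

D-F#-A-C#: major seventh chord on D = scale degree 1 → I7.
B-D-F#: root B is the submediant; minor triad there is vi.
F#-G-B-D: root G is the subdominant; major seventh chord there is IV42.
E-G#-B is the secondary dominant of V (major triad on E): V/V.
C#-E-G-A: root A is the dominant; dominant seventh chord there is V65.
D-F#-A-C#: root D is the tonic; major seventh chord there is I7.

I7 - vi - IV42 - V/V - V65 - I7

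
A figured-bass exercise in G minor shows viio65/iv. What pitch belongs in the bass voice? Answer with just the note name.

D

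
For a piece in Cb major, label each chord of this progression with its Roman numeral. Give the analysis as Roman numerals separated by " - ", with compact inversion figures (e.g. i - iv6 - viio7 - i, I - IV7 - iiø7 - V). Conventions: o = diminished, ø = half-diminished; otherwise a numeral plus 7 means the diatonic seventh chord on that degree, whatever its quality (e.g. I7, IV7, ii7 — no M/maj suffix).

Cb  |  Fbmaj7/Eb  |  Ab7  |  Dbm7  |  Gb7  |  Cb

Cb has root Cb, degree 1 in Cb major, so I.
Fbmaj7/Eb: major seventh chord on Fb = scale degree 4 → IV42.
Ab7: a dominant seventh chord on Ab, the applied dominant of ii → V7/ii.
Dbm7: root Db is the supertonic; minor seventh chord there is ii7.
Gb7: root Gb is the dominant; dominant seventh chord there is V7.
Cb: major triad on Cb = scale degree 1 → I.

I - IV42 - V7/ii - ii7 - V7 - I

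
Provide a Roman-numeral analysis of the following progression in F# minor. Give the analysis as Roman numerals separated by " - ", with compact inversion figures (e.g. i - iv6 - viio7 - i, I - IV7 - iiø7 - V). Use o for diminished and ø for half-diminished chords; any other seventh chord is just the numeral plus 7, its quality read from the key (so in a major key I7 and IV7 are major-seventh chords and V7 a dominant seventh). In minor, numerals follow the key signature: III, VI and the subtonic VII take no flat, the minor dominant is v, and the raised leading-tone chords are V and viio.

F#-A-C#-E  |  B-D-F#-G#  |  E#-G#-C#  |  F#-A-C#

F#-A-C#-E has root F#, degree 1 in F# minor, so i7.
B-D-F#-G#: half-diminished seventh chord on G# = scale degree 2 → iiø65.
E#-G#-C#: root C# is the dominant; major triad there is V6.
F#-A-C#: minor triad on F# = scale degree 1 → i.

i7 - iiø65 - V6 - i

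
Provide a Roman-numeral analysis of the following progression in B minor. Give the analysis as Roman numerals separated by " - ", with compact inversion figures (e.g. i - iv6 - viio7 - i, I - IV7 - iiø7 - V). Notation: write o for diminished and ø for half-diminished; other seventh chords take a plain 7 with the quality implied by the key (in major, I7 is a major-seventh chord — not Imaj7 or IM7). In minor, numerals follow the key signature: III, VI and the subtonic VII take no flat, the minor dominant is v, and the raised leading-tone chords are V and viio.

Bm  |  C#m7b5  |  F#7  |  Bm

i - iiø7 - V7 - i

Bm has root B, degree 1 in B minor, so i.
C#m7b5 has root C#, degree 2 in B minor, so iiø7.
F#7 has root F#, degree 5 in B minor, so V7.
Bm: minor triad on B = scale degree 1 → i.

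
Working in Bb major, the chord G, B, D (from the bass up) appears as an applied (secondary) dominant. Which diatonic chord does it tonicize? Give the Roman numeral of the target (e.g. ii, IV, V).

ii

The chord is a major triad on G.
A dominant resolves down a perfect fifth: G → C. In Bb major, C is scale degree 2, i.e. ii.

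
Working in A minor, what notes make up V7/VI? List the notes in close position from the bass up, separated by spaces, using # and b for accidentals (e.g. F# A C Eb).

V7/VI is a secondary dominant — the dominant seventh of VI. VI in A minor is F, so the applied chord's root is C, a perfect fifth above.
Building a dominant seventh chord on C gives C-E-G-Bb.

C E G Bb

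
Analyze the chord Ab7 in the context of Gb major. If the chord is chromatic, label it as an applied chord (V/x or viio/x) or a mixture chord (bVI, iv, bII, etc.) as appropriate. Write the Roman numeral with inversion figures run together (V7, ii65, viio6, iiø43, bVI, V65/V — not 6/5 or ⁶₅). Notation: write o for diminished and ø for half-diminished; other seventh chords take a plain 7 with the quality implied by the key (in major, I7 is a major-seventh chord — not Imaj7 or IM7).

Stacked in thirds the chord is Ab-C-Eb-Gb: a dominant seventh chord on Ab.
Ab is not a diatonic chord root with this quality in Gb major, but it lies a perfect fifth above Db (V), so the chord functions as an applied dominant of V.

V7/V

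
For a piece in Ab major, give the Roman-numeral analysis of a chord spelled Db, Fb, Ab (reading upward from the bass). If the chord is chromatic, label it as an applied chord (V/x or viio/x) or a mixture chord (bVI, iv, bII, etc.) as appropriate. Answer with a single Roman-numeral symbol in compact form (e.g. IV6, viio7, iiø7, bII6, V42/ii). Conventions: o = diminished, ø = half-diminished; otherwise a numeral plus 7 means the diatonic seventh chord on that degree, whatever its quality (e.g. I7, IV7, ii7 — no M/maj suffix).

Stacked in thirds the chord is Db-Fb-Ab: a minor triad on Db.
Db is the fourth degree of Ab major. This is the minor subdominant, borrowed from the parallel minor.

iv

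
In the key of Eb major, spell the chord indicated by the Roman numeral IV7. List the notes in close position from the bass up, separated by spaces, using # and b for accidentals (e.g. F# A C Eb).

Ab C Eb G

The numeral's case and figure indicate a major seventh chord. In Eb major its root, the fourth degree, is Ab.
Stacking thirds from Ab gives Ab-C-Eb-G.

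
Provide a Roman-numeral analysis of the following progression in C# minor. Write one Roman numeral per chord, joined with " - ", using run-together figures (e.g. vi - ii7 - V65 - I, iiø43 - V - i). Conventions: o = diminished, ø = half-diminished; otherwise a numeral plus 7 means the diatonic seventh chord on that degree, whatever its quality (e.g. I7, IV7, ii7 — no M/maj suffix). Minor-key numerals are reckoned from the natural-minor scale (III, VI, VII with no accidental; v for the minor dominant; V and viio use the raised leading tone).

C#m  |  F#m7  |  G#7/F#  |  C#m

C#m has root C#, degree 1 in C# minor, so i.
F#m7: root F# is the subdominant; minor seventh chord there is iv7.
G#7/F#: root G# is the dominant; dominant seventh chord there is V42.
C#m: minor triad on C# = scale degree 1 → i.

i - iv7 - V42 - i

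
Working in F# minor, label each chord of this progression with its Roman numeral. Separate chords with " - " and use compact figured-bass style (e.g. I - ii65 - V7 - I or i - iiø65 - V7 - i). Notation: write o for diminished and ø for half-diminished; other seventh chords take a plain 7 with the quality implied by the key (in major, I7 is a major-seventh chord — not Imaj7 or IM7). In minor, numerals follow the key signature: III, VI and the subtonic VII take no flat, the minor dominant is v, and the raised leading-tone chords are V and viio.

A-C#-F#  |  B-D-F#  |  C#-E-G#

A-C#-F# has root F#, degree 1 in F# minor, so i6.
B-D-F#: minor triad on B = scale degree 4 → iv.
C#-E-G#: root C# is the dominant; minor triad there is v.

i6 - iv - v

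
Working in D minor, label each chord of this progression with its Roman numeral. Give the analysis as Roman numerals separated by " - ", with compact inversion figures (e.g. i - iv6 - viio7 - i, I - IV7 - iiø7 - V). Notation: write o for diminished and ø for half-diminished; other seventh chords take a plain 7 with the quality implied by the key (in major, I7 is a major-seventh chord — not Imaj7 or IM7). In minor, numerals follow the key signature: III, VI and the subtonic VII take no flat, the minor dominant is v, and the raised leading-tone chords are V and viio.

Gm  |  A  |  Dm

Gm has root G, degree 4 in D minor, so iv.
A: root A is the dominant; major triad there is V.
Dm has root D, degree 1 in D minor, so i.

iv - V - i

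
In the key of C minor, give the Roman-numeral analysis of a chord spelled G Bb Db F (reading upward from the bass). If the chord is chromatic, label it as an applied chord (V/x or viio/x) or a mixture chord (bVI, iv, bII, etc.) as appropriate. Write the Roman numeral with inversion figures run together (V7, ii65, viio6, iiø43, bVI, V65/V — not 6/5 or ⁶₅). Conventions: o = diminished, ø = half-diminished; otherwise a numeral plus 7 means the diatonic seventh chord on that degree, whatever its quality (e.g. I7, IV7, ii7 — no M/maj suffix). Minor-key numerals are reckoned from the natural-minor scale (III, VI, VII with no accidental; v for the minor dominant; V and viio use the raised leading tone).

Stacked in thirds the chord is G-Bb-Db-F: a half-diminished seventh chord on G.
G sits a half step below Ab (VI in C minor); a diminished chord there is the applied leading-tone chord of VI.

viiø7/VI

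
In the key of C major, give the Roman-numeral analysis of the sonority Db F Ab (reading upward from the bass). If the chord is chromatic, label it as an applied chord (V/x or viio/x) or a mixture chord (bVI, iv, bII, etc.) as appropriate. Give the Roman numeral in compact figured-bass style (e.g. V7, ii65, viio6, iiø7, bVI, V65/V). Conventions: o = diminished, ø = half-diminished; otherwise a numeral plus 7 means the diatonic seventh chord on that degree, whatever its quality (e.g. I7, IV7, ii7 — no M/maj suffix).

Stacked in thirds the chord is Db-F-Ab: a major triad on Db.
Db is the lowered second degree of C major (diatonic 2 would be D). This is the Neapolitan chord — a major triad on the lowered second degree.

bII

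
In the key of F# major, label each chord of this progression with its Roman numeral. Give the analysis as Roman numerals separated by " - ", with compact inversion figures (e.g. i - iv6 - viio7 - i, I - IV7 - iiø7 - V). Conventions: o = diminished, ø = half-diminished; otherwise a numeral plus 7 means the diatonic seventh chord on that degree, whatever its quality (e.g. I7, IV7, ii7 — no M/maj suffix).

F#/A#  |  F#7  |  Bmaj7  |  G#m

I6 - V7/IV - IV7 - ii

F#/A# has root F#, degree 1 in F# major, so I6.
F#7 is the secondary dominant of IV (dominant seventh chord on F#): V7/IV.
Bmaj7 has root B, degree 4 in F# major, so IV7.
G#m has root G#, degree 2 in F# major, so ii.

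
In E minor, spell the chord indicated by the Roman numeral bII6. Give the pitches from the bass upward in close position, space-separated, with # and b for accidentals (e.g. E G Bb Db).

A C F

Scale degree 2 in E minor is F#; lowering it a half step gives F. bII6 is the Neapolitan sixth — a major triad on the lowered second degree, here in its customary first inversion.
So the chord is F-A-C.
With the 6 figure the chord is in first inversion; from the bass A upward in close position it reads A-C-F.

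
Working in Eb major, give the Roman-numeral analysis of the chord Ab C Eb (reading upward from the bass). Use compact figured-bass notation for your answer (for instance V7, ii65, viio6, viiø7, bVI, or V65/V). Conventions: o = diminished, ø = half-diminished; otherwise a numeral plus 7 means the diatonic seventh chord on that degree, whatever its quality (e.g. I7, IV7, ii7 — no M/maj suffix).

IV

Stacked in thirds the chord is Ab-C-Eb: a major triad on Ab.
Ab is scale degree 4 in Eb major, and a major triad on that degree is written IV.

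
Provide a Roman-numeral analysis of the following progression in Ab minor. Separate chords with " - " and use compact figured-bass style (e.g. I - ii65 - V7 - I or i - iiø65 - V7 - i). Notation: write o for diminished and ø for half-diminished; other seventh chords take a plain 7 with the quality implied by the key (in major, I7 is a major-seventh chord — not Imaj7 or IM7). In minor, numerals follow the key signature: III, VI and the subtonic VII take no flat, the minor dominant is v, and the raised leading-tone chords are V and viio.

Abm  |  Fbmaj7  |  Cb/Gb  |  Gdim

i - VI7 - III64 - viio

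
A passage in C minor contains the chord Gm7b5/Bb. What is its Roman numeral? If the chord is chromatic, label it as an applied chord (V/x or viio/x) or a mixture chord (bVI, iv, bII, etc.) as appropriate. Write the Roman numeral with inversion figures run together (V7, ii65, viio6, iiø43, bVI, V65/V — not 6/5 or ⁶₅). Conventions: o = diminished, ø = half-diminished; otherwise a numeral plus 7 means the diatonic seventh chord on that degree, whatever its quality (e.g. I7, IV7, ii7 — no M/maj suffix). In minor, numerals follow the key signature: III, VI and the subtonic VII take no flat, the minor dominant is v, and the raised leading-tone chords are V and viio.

viiø65/VI

Stacked in thirds the chord is G-Bb-Db-F: a half-diminished seventh chord on G.
G sits a half step below Ab (VI in C minor); a diminished chord there is the applied leading-tone chord of VI.
With Bb in the bass the chord is in first inversion, so the figured bass is 65.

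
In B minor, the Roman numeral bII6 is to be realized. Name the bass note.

E

bII in B minor has root C; the chord is C-E-G.
The figure 6 means first inversion — the third is in the bass.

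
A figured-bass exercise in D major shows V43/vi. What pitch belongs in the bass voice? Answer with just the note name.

The applied chord V43/vi is rooted on F#: F#-A#-C#-E.
The figure 43 means second inversion — the fifth is in the bass.

C#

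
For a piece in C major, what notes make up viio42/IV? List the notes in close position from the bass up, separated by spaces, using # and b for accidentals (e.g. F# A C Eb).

Db E G Bb

viio42/IV is a secondary leading-tone chord. The target IV is F in C major; the applied chord is rooted a semitone below, on E.
Building a fully diminished seventh chord on E gives E-G-Bb-Db.
With the 42 figure the chord is in third inversion; from the bass Db upward in close position it reads Db-E-G-Bb.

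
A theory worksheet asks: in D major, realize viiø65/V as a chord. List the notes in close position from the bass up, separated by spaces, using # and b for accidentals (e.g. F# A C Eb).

B D F# G#

The slash marks an applied leading-tone chord: viio of V. In D major, V is A, so the leading tone to it is G#, a half step below.
Building a half-diminished seventh chord on G# gives G#-B-D-F#.
The figured bass 65 indicates first inversion, placing the third (B) in the bass: B-D-F#-G#.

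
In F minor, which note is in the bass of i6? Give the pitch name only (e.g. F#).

Ab

i in F minor has root F; the chord is F-Ab-C.
The figure 6 means first inversion — the third is in the bass.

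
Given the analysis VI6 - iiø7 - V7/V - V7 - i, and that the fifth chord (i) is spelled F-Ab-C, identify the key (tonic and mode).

i is given as F-Ab-C — a minor triad with root F.
If F is scale degree 1 and the mode makes that degree carry a minor triad, the tonic is F and the mode is minor.

F minor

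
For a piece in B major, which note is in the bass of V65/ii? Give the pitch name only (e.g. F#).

B#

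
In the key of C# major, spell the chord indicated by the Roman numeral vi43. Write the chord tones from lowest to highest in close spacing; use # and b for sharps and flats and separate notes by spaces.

In C# major, the submediant is A#, and the diatonic chord built there is a minor seventh chord.
That chord is spelled A#-C#-E#-G#.
The figured bass 43 indicates second inversion, placing the fifth (E#) in the bass: E#-G#-A#-C#.

E# G# A# C#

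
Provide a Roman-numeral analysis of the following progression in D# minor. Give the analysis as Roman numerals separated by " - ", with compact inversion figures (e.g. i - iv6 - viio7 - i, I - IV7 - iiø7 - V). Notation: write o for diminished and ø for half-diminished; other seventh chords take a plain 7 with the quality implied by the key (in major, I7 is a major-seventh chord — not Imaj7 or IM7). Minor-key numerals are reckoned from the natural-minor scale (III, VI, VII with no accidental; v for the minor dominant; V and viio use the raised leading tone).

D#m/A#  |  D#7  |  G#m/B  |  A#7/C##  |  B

i64 - V7/iv - iv6 - V65 - VI

D#m/A#: root D# is the tonic; minor triad there is i64.
D#7: a dominant seventh chord on D#, the applied dominant of iv → V7/iv.
G#m/B: root G# is the subdominant; minor triad there is iv6.
A#7/C##: dominant seventh chord on A# = scale degree 5 → V65.
B: major triad on B = scale degree 6 → VI.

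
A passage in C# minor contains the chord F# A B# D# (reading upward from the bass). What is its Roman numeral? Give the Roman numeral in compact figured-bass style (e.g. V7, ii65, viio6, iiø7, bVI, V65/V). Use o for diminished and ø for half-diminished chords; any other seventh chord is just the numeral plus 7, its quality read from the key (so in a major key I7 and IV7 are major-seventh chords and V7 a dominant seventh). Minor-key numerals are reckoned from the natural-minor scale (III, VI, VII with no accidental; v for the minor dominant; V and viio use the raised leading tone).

viio43

Stacked in thirds the chord is B#-D#-F#-A: a fully diminished seventh chord on B#.
In C# minor, B# is the leading tone; the diatonic fully diminished seventh chord there is viio7.
With F# in the bass the chord is in second inversion, so the figured bass is 43.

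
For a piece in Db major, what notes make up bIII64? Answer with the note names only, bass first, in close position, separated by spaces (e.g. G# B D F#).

Scale degree 3 in Db major is F; lowering it a half step gives Fb. bIII64 is a major triad on the lowered third degree, borrowed from the parallel minor.
So the chord is Fb-Ab-Cb.
With the 64 figure the chord is in second inversion; from the bass Cb upward in close position it reads Cb-Fb-Ab.

Cb Fb Ab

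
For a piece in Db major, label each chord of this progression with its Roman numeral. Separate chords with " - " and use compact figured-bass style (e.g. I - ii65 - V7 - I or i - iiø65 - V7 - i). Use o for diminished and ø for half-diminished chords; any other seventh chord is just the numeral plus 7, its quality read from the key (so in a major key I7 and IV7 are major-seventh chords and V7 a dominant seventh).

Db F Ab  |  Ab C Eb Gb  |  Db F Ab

I - V7 - I

Db-F-Ab: major triad on Db = scale degree 1 → I.
Ab-C-Eb-Gb: dominant seventh chord on Ab = scale degree 5 → V7.
Db-F-Ab: major triad on Db = scale degree 1 → I.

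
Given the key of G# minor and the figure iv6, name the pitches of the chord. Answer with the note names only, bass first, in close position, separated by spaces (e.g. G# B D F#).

E G# C#

The numeral's case and figure indicate a minor triad. In G# minor its root, the fourth degree, is C#.
That chord is spelled C#-E-G#.
The figured bass 6 indicates first inversion, placing the third (E) in the bass: E-G#-C#.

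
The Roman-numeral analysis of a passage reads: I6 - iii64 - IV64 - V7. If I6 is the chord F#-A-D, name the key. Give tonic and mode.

D major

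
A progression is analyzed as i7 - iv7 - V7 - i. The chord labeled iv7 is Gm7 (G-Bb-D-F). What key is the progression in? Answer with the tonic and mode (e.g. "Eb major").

D minor

iv7 is given as G-Bb-D-F — a minor seventh chord with root G.
iv7 on G implies G is the subdominant; that puts the tonic at D, and the lowercase numeral fits minor mode.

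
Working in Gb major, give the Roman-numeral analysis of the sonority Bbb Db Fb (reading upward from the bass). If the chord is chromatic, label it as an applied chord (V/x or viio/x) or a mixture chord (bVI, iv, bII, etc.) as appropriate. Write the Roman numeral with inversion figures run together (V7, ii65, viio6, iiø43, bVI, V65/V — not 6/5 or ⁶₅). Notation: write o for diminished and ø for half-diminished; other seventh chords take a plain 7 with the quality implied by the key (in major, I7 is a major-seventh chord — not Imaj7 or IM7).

bIII

Stacked in thirds the chord is Bbb-Db-Fb: a major triad on Bbb.
Bbb is the lowered third degree of Gb major (diatonic 3 would be Bb). This is a major triad on the lowered third degree, borrowed from the parallel minor.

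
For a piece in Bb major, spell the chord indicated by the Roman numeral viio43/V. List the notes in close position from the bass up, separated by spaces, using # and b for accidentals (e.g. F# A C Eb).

Bb Db E G

viio43/V is a secondary leading-tone chord. The target V is F in Bb major; the applied chord is rooted a semitone below, on E.
Building a fully diminished seventh chord on E gives E-G-Bb-Db.
The figured bass 43 indicates second inversion, placing the fifth (Bb) in the bass: Bb-Db-E-G.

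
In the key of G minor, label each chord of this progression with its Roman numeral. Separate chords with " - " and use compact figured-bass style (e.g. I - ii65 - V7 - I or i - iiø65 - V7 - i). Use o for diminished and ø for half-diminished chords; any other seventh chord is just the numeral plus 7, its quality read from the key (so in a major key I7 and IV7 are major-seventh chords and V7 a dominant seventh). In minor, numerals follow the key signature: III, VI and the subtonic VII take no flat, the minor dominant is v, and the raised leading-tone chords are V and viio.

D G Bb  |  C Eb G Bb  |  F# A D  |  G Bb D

i64 - iv7 - V6 - i

D-G-Bb: minor triad on G = scale degree 1 → i64.
C-Eb-G-Bb: root C is the subdominant; minor seventh chord there is iv7.
F#-A-D has root D, degree 5 in G minor, so V6.
G-Bb-D has root G, degree 1 in G minor, so i.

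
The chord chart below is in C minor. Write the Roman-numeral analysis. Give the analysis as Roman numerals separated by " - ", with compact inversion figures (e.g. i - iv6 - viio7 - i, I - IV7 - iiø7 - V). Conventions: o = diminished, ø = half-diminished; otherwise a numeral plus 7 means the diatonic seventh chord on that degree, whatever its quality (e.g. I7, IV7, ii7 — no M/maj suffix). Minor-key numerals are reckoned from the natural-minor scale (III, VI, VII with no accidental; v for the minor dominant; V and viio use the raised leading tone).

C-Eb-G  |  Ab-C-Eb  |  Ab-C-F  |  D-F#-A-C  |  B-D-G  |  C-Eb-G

i - VI - iv6 - V7/V - V6 - i

C-Eb-G: root C is the tonic; minor triad there is i.
Ab-C-Eb: root Ab is the submediant; major triad there is VI.
Ab-C-F has root F, degree 4 in C minor, so iv6.
D-F#-A-C: chromatic; D is V of V, so V7/V.
B-D-G: root G is the dominant; major triad there is V6.
C-Eb-G: minor triad on C = scale degree 1 → i.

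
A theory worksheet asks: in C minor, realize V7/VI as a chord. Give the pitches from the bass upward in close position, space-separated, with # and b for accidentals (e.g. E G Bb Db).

Eb G Bb Db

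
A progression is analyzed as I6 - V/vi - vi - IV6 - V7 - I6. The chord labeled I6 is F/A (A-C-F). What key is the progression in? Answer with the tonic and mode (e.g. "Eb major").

F major

The chord F/A is a major triad rooted on F; its label is I6.
If F is scale degree 1 and the mode makes that degree carry a major triad, the tonic is F and the mode is major.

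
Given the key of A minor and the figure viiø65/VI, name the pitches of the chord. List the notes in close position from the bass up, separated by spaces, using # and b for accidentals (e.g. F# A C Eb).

The slash marks an applied leading-tone chord: viio of VI. In A minor, VI is F, so the leading tone to it is E, a half step below.
Building a half-diminished seventh chord on E gives E-G-Bb-D.
With the 65 figure the chord is in first inversion; from the bass G upward in close position it reads G-Bb-D-E.

G Bb D E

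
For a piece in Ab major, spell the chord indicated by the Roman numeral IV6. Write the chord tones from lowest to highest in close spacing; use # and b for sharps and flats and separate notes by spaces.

F Ab Db

In Ab major, the subdominant is Db, and the diatonic chord built there is a major triad.
Stacking thirds from Db gives Db-F-Ab.
With the 6 figure the chord is in first inversion; from the bass F upward in close position it reads F-Ab-Db.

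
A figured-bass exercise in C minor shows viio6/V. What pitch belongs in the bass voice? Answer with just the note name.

The applied chord viio6/V is rooted on F#: F#-A-C.
The figure 6 means first inversion — the third is in the bass.

A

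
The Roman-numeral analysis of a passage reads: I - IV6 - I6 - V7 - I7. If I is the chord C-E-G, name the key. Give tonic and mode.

I is given as C-E-G — a major triad with root C.
If C is scale degree 1 and the mode makes that degree carry a major triad, the tonic is C and the mode is major.

C major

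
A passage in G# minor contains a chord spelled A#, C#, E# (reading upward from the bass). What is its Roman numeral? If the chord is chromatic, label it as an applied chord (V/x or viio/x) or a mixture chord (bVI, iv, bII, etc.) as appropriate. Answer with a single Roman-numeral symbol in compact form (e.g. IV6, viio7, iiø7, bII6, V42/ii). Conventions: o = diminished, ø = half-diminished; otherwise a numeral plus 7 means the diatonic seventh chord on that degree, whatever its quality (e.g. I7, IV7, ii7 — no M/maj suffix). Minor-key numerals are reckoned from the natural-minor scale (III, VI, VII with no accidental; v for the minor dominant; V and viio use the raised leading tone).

Stacked in thirds the chord is A#-C#-E#: a minor triad on A#.
A# is the second degree of G# minor. This is the minor supertonic, borrowed from the parallel major (the Dorian ii).

ii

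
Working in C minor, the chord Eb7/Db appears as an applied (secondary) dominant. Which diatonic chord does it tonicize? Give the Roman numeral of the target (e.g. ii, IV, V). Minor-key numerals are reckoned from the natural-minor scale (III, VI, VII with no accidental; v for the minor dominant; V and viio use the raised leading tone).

VI

The chord is a dominant seventh chord on Eb.
A dominant resolves down a perfect fifth: Eb → Ab. In C minor, Ab is scale degree 6, i.e. VI.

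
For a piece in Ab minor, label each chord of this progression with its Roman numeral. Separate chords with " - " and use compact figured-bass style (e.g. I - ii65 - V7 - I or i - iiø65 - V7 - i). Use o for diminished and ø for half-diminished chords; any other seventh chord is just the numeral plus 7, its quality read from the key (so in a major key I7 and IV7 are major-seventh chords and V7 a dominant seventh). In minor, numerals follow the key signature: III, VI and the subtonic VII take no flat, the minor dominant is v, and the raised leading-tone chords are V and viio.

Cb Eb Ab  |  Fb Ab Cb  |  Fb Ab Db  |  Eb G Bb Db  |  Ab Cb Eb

i6 - VI - iv6 - V7 - i

Cb-Eb-Ab: root Ab is the tonic; minor triad there is i6.
Fb-Ab-Cb: major triad on Fb = scale degree 6 → VI.
Fb-Ab-Db: root Db is the subdominant; minor triad there is iv6.
Eb-G-Bb-Db has root Eb, degree 5 in Ab minor, so V7.
Ab-Cb-Eb: minor triad on Ab = scale degree 1 → i.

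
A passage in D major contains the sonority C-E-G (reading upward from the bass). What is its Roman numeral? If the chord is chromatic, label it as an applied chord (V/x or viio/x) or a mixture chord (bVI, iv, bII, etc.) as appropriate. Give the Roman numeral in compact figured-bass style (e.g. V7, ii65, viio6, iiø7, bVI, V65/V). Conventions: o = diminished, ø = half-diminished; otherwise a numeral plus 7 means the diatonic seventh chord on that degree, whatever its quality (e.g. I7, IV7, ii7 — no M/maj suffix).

Stacked in thirds the chord is C-E-G: a major triad on C.
C is the lowered seventh degree of D major (diatonic 7 would be C#). This is a major triad on the lowered seventh degree (the subtonic), borrowed from the parallel minor.

bVII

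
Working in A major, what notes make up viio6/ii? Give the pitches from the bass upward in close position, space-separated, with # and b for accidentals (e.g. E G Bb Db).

C# E A#

The slash marks an applied leading-tone chord: viio of ii. In A major, ii is B, so the leading tone to it is A#, a half step below.
Building a diminished triad on A# gives A#-C#-E.
The figured bass 6 indicates first inversion, placing the third (C#) in the bass: C#-E-A#.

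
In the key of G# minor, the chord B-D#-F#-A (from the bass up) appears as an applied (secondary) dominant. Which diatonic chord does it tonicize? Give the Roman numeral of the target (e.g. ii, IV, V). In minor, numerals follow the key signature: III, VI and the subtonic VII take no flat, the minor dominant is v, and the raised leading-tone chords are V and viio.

VI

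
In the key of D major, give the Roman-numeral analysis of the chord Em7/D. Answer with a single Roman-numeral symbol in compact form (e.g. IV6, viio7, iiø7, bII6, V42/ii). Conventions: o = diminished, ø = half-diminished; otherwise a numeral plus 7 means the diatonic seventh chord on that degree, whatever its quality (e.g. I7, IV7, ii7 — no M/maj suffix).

The pitches E-G-B-D form a minor seventh chord rooted on E.
In D major, E is the supertonic; the diatonic minor seventh chord there is ii7.
With D in the bass the chord is in third inversion, so the figured bass is 42.

ii42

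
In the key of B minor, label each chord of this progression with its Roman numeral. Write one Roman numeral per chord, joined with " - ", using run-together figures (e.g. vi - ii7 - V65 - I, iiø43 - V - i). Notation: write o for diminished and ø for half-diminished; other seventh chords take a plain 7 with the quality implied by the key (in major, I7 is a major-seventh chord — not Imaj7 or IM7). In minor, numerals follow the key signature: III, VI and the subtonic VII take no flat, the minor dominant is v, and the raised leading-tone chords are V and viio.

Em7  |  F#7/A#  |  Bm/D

iv7 - V65 - i6

Em7 has root E, degree 4 in B minor, so iv7.
F#7/A# has root F#, degree 5 in B minor, so V65.
Bm/D: minor triad on B = scale degree 1 → i6.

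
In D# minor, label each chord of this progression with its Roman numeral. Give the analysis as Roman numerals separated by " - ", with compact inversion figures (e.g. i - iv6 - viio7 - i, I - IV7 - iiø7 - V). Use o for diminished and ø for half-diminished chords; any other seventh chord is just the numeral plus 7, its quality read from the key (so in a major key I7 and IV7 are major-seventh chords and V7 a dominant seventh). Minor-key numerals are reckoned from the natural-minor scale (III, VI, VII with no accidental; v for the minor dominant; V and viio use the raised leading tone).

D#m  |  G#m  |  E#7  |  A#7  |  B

i - iv - V7/V - V7 - VI

D#m: minor triad on D# = scale degree 1 → i.
G#m: root G# is the subdominant; minor triad there is iv.
E#7: chromatic; E# is V of V, so V7/V.
A#7: dominant seventh chord on A# = scale degree 5 → V7.
B: root B is the submediant; major triad there is VI.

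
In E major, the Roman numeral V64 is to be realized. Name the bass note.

V in E major has root B; the chord is B-D#-F#.
The figure 64 means second inversion — the fifth is in the bass.

F#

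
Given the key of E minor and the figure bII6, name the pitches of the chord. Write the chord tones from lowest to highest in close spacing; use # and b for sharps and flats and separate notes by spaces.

A C F

Scale degree 2 in E minor is F#; lowering it a half step gives F. bII6 is the Neapolitan sixth — a major triad on the lowered second degree, here in its customary first inversion.
So the chord is F-A-C.
With the 6 figure the chord is in first inversion; from the bass A upward in close position it reads A-C-F.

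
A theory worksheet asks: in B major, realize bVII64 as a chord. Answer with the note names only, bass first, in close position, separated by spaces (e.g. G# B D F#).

bVII64 is a major triad on the lowered seventh degree (the subtonic), borrowed from the parallel minor. In B major that root is A.
So the chord is A-C#-E.
With the 64 figure the chord is in second inversion; from the bass E upward in close position it reads E-A-C#.

E A C#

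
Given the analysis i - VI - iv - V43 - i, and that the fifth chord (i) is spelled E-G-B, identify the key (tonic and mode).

E minor

The anchor chord is a minor triad on E, labeled i.
If E is scale degree 1 and the mode makes that degree carry a minor triad, the tonic is E and the mode is minor.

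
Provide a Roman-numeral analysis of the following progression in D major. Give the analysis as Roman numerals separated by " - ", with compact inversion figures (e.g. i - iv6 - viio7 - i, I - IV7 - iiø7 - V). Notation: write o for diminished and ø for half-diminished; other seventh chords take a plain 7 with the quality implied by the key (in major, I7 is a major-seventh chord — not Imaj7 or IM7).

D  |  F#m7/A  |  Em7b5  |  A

I - iii65 - iiø7 - V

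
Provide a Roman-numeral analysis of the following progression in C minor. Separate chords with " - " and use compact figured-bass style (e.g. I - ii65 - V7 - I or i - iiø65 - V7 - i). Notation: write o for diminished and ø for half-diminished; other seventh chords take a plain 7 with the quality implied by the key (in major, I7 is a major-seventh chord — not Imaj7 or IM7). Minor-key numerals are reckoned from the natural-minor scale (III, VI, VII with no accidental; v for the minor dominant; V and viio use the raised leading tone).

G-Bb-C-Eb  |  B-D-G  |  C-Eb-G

i43 - V6 - i

G-Bb-C-Eb: minor seventh chord on C = scale degree 1 → i43.
B-D-G: root G is the dominant; major triad there is V6.
C-Eb-G: minor triad on C = scale degree 1 → i.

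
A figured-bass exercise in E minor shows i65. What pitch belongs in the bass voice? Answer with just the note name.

G

i in E minor has root E; the chord is E-G-B-D.
The figure 65 means first inversion — the third is in the bass.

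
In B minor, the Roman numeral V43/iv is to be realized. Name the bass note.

The applied chord V43/iv is rooted on B: B-D#-F#-A.
The figure 43 means second inversion — the fifth is in the bass.

F#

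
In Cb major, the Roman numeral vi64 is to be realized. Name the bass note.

vi in Cb major has root Ab; the chord is Ab-Cb-Eb.
The figure 64 means second inversion — the fifth is in the bass.

Eb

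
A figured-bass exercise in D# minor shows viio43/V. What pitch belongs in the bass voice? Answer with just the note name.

D#

The applied chord viio43/V is rooted on G##: G##-B#-D#-F#.
The figure 43 means second inversion — the fifth is in the bass.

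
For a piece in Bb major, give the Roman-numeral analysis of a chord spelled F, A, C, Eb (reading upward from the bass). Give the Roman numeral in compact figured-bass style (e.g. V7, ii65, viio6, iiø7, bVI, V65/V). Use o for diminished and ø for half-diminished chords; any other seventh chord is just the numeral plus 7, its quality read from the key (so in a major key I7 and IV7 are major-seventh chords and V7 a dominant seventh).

The pitches F-A-C-Eb form a dominant seventh chord rooted on F.
F is scale degree 5 in Bb major, and a dominant seventh chord on that degree is written V7.

V7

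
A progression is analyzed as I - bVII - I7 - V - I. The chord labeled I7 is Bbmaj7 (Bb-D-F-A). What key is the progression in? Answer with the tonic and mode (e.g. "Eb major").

The anchor chord is a major seventh chord on Bb, labeled I7.
If Bb is scale degree 1 and the mode makes that degree carry a major seventh chord, the tonic is Bb and the mode is major.

Bb major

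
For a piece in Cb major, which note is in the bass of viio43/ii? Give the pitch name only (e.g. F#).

Gb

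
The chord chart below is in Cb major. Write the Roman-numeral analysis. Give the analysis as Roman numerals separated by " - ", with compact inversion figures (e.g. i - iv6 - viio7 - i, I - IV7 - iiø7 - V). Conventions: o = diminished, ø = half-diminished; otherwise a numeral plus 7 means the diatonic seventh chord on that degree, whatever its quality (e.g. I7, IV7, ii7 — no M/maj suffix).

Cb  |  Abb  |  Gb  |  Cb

Cb: root Cb is the tonic; major triad there is I.
Abb is non-diatonic — bVI, a mixture chord from Cb minor.
Gb: major triad on Gb = scale degree 5 → V.
Cb: root Cb is the tonic; major triad there is I.

I - bVI - V - I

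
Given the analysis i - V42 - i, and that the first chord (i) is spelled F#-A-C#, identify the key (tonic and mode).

F# minor

The anchor chord is a minor triad on F#, labeled i.
If F# is scale degree 1 and the mode makes that degree carry a minor triad, the tonic is F# and the mode is minor.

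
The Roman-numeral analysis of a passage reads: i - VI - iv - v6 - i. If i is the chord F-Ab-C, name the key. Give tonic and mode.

The chord Fm is a minor triad rooted on F; its label is i.
If F is scale degree 1 and the mode makes that degree carry a minor triad, the tonic is F and the mode is minor.

F minor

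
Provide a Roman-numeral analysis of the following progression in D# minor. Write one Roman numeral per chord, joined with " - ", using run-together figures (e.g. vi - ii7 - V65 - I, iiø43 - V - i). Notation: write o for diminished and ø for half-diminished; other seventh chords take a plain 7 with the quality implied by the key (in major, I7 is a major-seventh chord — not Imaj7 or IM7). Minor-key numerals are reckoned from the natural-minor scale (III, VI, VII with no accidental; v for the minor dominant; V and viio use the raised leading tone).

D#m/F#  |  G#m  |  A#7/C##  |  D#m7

i6 - iv - V65 - i7

D#m/F# has root D#, degree 1 in D# minor, so i6.
G#m: root G# is the subdominant; minor triad there is iv.
A#7/C##: dominant seventh chord on A# = scale degree 5 → V65.
D#m7: root D# is the tonic; minor seventh chord there is i7.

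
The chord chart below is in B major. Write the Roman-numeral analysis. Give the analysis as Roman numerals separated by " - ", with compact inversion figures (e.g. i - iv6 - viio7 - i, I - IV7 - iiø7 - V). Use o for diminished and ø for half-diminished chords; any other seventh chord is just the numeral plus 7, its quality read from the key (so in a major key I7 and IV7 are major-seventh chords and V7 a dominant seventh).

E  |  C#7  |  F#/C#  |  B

E: major triad on E = scale degree 4 → IV.
C#7: a dominant seventh chord on C#, the applied dominant of V → V7/V.
F#/C# has root F#, degree 5 in B major, so V64.
B: major triad on B = scale degree 1 → I.

IV - V7/V - V64 - I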